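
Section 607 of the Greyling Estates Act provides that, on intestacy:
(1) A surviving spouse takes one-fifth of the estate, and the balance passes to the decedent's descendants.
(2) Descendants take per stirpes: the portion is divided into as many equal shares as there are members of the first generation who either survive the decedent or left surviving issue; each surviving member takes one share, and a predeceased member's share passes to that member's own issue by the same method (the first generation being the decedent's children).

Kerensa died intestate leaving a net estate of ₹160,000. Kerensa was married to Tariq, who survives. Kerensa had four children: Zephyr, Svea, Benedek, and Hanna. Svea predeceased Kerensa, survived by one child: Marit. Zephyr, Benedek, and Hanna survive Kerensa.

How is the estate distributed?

Tariq: ₹32,000; Zephyr: ₹32,000; Marit: ₹32,000; Benedek: ₹32,000; Hanna: ₹32,000

Tariq takes one-fifth of ₹160,000 = ₹32,000. The remaining ₹128,000 passes to the descendants.
The descendants' portion (₹128,000) is divided into 4 shares of ₹32,000: Zephyr, Benedek, and Hanna each take ₹32,000; Svea's ₹32,000 share passes to Svea's issue.
Svea's share (₹32,000) passes entirely to Marit.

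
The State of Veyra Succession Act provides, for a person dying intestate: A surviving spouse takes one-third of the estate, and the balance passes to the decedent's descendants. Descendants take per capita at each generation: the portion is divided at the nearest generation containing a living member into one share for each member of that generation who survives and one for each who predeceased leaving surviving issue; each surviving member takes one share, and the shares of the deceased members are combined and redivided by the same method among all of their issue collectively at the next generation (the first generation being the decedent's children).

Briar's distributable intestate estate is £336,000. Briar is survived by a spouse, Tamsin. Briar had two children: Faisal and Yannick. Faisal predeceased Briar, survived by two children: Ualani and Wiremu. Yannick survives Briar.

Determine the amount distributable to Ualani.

Ualani receives £56,000.

Tamsin takes one-third of £336,000 = £112,000. The remaining £224,000 passes to the descendants.
The descendants' portion (£224,000) is divided at the children's generation into 2 shares of £112,000. Yannick takes £112,000. The remaining share for the deceased Faisal (£112,000) is carried to the next generation.
That pool (£112,000) is divided at the grandchildren's generation equally among Ualani and Wiremu: £56,000 each.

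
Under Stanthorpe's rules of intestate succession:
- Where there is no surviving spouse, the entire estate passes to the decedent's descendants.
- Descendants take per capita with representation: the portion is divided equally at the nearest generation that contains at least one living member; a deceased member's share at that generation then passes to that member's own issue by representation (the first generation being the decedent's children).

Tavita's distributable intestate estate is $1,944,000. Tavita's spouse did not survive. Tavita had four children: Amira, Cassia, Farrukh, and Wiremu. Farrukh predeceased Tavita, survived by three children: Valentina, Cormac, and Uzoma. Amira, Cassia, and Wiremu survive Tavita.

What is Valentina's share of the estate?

The entire $1,944,000 passes to the descendants.
That amount ($1,944,000) is divided into 4 shares of $486,000: Amira, Cassia, and Wiremu each take $486,000; Farrukh's $486,000 share passes to Farrukh's issue.
Farrukh's share ($486,000) is divided into 3 shares of $162,000: Valentina, Cormac, and Uzoma each take $162,000.

Valentina receives $162,000.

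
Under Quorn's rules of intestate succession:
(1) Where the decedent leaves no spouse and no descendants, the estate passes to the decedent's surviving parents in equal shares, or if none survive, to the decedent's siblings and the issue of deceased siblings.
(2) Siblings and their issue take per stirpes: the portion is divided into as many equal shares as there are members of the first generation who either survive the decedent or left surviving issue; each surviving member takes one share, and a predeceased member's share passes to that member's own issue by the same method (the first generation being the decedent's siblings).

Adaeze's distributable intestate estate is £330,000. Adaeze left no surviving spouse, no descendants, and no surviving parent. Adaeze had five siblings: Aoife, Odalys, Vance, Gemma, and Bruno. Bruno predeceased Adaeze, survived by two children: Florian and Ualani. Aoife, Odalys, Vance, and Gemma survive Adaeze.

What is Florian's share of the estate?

The entire £330,000 passes to the siblings and their issue.
That amount (£330,000) is divided into 5 shares of £66,000: Aoife, Odalys, Vance, and Gemma each take £66,000; Bruno's £66,000 share passes to Bruno's issue.
Bruno's share (£66,000) is divided into 2 shares of £33,000: Florian and Ualani each take £33,000.

Florian receives £33,000.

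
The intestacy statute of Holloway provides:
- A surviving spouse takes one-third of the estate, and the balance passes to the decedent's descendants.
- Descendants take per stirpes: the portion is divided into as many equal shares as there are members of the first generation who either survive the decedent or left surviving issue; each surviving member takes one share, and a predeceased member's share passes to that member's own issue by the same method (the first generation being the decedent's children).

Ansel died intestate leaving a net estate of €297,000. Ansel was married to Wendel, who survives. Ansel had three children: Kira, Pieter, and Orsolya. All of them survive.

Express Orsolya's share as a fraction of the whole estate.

Wendel takes one-third of €297,000 = €99,000. The remaining €198,000 passes to the descendants.
The descendants' portion (€198,000) is divided into 3 shares of €66,000: Kira, Pieter, and Orsolya each take €66,000.

Orsolya receives 2/9 of the estate.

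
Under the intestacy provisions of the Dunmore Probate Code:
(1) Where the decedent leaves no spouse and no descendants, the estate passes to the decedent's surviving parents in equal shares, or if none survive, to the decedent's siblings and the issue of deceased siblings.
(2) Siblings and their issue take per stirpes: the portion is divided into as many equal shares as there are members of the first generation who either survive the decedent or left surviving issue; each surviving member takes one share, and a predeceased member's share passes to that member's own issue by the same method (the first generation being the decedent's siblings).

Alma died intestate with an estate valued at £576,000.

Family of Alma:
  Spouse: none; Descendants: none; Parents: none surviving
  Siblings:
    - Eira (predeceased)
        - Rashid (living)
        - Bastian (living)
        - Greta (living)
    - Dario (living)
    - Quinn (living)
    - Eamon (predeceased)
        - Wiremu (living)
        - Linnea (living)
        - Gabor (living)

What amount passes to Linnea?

The entire £576,000 passes to the siblings and their issue.
That amount (£576,000) is divided into 4 shares of £144,000: Dario and Quinn each take £144,000; Eira's £144,000 share passes to Eira's issue; Eamon's £144,000 share passes to Eamon's issue.
Eira's share (£144,000) is divided into 3 shares of £48,000: Rashid, Bastian, and Greta each take £48,000.
Eamon's share (£144,000) is divided into 3 shares of £48,000: Wiremu, Linnea, and Gabor each take £48,000.

Linnea receives £48,000.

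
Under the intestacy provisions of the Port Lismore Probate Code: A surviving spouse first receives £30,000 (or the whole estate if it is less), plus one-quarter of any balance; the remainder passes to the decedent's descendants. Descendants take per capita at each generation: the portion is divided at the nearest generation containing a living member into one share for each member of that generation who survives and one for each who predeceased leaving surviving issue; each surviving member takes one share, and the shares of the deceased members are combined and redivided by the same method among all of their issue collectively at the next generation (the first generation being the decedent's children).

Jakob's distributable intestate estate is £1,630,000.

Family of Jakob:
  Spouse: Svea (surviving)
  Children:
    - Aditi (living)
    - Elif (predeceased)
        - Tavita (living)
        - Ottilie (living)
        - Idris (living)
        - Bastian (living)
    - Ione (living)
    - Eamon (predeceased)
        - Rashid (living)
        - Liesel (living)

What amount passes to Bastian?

Bastian receives £100,000.

Svea first takes £30,000, leaving a balance of £1,600,000. Svea then takes one-quarter of the balance (£400,000), for a total of £430,000. The remaining £1,200,000 passes to the descendants.
The descendants' portion (£1,200,000) is divided at the children's generation into 4 shares of £300,000. Aditi and Ione each take £300,000. The 2 shares of the deceased (Elif and Eamon) are combined into a pool of £600,000.
That pool (£600,000) is divided at the grandchildren's generation equally among Tavita, Ottilie, Idris, Bastian, Rashid, and Liesel: £100,000 each.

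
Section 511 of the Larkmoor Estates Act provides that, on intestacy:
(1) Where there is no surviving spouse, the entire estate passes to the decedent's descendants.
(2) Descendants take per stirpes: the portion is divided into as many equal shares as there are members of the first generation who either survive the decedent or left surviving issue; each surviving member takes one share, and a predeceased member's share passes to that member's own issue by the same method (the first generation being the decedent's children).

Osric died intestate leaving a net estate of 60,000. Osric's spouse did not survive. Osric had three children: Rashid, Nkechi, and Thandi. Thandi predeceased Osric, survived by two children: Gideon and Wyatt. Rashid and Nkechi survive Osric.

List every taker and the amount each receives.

Rashid: 20,000; Nkechi: 20,000; Gideon: 10,000; Wyatt: 10,000

The entire 60,000 passes to the descendants.
That amount (60,000) is divided into 3 shares of 20,000: Rashid and Nkechi each take 20,000; Thandi's 20,000 share passes to Thandi's issue.
Thandi's share (20,000) is divided into 2 shares of 10,000: Gideon and Wyatt each take 10,000.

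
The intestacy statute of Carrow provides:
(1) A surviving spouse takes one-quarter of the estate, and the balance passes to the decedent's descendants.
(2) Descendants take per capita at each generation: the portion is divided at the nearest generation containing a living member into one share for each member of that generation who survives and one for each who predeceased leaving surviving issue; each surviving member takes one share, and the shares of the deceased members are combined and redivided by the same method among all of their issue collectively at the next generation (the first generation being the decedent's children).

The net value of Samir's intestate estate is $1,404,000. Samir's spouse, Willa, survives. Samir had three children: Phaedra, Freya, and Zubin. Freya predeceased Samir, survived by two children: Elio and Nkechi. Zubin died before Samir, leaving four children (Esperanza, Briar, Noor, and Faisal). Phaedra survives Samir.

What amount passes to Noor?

Willa takes one-quarter of $1,404,000 = $351,000. The remaining $1,053,000 passes to the descendants.
The descendants' portion ($1,053,000) is divided at the children's generation into 3 shares of $351,000. Phaedra takes $351,000. The 2 shares of the deceased (Freya and Zubin) are combined into a pool of $702,000.
That pool ($702,000) is divided at the grandchildren's generation equally among Elio, Nkechi, Esperanza, Briar, Noor, and Faisal: $117,000 each.

Noor receives $117,000.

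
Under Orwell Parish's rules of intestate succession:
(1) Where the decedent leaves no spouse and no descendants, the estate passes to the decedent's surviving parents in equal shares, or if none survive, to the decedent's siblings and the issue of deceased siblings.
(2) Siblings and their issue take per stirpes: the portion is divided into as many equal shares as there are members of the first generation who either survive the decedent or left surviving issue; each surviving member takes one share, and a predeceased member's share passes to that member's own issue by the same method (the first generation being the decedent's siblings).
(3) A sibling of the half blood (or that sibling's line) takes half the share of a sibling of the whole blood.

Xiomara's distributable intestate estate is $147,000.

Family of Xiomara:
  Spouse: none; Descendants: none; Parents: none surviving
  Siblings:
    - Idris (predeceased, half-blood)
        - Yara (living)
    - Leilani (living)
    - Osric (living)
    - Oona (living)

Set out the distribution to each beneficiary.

Yara: $21,000; Leilani: $42,000; Osric: $42,000; Oona: $42,000

The entire $147,000 passes to the siblings and their issue.
Counting each half-blood sibling's line as half a unit, there are 7/2 units in $147,000, so one unit is $42,000. Whole-blood lines (Leilani, Osric, and Oona) take $42,000 each; half-blood lines (Idris) take $21,000 each.
Idris's share ($21,000) passes entirely to Yara.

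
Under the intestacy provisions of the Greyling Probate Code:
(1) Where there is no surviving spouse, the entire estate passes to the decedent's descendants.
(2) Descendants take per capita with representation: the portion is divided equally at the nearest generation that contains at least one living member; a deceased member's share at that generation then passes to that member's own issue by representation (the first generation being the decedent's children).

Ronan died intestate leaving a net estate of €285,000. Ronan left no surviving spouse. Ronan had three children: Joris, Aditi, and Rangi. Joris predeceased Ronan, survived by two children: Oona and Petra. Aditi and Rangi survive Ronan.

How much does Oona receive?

Oona receives €47,500.

The entire €285,000 passes to the descendants.
That amount (€285,000) is divided into 3 shares of €95,000: Aditi and Rangi each take €95,000; Joris's €95,000 share passes to Joris's issue.
Joris's share (€95,000) is divided into 2 shares of €47,500: Oona and Petra each take €47,500.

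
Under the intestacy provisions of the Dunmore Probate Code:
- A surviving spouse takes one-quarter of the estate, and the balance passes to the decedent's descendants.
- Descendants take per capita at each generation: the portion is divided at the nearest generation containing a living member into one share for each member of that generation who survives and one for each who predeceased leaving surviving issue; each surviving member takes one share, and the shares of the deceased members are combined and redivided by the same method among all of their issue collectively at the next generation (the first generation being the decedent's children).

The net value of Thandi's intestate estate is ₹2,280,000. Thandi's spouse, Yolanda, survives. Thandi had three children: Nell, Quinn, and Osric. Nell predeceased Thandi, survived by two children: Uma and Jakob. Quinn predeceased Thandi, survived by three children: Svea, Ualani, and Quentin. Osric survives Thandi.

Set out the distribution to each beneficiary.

Yolanda takes one-quarter of ₹2,280,000 = ₹570,000. The remaining ₹1,710,000 passes to the descendants.
The descendants' portion (₹1,710,000) is divided at the children's generation into 3 shares of ₹570,000. Osric takes ₹570,000. The 2 shares of the deceased (Nell and Quinn) are combined into a pool of ₹1,140,000.
That pool (₹1,140,000) is divided at the grandchildren's generation equally among Uma, Jakob, Svea, Ualani, and Quentin: ₹228,000 each.

Yolanda: ₹570,000; Uma: ₹228,000; Jakob: ₹228,000; Svea: ₹228,000; Ualani: ₹228,000; Quentin: ₹228,000; Osric: ₹570,000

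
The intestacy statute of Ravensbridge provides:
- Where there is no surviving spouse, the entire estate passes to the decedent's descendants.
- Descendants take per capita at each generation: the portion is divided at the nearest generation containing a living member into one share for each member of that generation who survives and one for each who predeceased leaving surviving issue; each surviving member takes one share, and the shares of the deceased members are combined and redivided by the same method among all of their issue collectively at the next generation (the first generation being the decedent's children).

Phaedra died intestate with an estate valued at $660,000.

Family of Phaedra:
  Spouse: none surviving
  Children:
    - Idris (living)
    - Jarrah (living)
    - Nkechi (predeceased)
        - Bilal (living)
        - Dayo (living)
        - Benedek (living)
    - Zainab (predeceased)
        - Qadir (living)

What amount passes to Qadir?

The entire $660,000 passes to the descendants.
That amount ($660,000) is divided at the children's generation into 4 shares of $165,000. Idris and Jarrah each take $165,000. The 2 shares of the deceased (Nkechi and Zainab) are combined into a pool of $330,000.
That pool ($330,000) is divided at the grandchildren's generation equally among Bilal, Dayo, Benedek, and Qadir: $82,500 each.

Qadir receives $82,500.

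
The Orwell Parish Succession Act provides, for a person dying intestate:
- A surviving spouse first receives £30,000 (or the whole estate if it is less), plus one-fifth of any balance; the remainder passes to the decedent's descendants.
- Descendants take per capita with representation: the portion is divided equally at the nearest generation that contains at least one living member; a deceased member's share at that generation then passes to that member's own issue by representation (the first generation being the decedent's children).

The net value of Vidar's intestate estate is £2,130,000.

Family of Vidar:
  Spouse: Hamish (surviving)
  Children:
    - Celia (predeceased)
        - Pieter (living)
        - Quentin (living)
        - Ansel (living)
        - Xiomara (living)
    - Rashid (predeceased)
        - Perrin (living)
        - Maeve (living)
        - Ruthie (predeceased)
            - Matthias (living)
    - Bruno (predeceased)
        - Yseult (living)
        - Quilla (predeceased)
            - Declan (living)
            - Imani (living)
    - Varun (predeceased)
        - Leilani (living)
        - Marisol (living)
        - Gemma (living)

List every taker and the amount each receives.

Hamish first takes £30,000, leaving a balance of £2,100,000. Hamish then takes one-fifth of the balance (£420,000), for a total of £450,000. The remaining £1,680,000 passes to the descendants.
No child survives, so the initial division is made at the grandchildren's generation.
The descendants' portion (£1,680,000) is divided into 12 shares of £140,000: Pieter, Quentin, Ansel, Xiomara, Perrin, Maeve, Yseult, Leilani, Marisol, and Gemma each take £140,000; Ruthie's £140,000 share passes to Ruthie's issue; Quilla's £140,000 share passes to Quilla's issue.
Ruthie's share (£140,000) passes entirely to Matthias.
Quilla's share (£140,000) is divided into 2 shares of £70,000: Declan and Imani each take £70,000.

Hamish: £450,000; Pieter: £140,000; Quentin: £140,000; Ansel: £140,000; Xiomara: £140,000; Perrin: £140,000; Maeve: £140,000; Matthias: £140,000; Yseult: £140,000; Declan: £70,000; Imani: £70,000; Leilani: £140,000; Marisol: £140,000; Gemma: £140,000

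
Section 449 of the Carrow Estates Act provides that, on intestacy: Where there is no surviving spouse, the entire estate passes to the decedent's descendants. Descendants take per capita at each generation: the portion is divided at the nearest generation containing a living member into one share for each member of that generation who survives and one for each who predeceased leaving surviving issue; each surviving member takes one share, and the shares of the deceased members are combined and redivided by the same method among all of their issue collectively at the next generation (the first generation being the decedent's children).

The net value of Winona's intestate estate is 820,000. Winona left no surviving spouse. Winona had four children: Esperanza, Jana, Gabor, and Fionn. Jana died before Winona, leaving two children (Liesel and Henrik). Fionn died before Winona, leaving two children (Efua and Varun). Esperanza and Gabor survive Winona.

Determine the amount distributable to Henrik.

The entire 820,000 passes to the descendants.
That amount (820,000) is divided at the children's generation into 4 shares of 205,000. Esperanza and Gabor each take 205,000. The 2 shares of the deceased (Jana and Fionn) are combined into a pool of 410,000.
That pool (410,000) is divided at the grandchildren's generation equally among Liesel, Henrik, Efua, and Varun: 102,500 each.

Henrik receives 102,500.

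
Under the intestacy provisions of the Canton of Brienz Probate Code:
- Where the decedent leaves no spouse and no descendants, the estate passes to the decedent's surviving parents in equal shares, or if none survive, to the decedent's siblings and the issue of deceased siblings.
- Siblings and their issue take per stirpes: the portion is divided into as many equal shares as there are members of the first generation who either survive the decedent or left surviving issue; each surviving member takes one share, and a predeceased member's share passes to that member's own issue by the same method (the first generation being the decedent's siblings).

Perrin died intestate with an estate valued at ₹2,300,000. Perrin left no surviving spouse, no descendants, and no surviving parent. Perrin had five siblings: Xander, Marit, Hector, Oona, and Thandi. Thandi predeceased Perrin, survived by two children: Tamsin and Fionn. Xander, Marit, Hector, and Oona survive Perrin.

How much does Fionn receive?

The entire ₹2,300,000 passes to the siblings and their issue.
That amount (₹2,300,000) is divided into 5 shares of ₹460,000: Xander, Marit, Hector, and Oona each take ₹460,000; Thandi's ₹460,000 share passes to Thandi's issue.
Thandi's share (₹460,000) is divided into 2 shares of ₹230,000: Tamsin and Fionn each take ₹230,000.

Fionn receives ₹230,000.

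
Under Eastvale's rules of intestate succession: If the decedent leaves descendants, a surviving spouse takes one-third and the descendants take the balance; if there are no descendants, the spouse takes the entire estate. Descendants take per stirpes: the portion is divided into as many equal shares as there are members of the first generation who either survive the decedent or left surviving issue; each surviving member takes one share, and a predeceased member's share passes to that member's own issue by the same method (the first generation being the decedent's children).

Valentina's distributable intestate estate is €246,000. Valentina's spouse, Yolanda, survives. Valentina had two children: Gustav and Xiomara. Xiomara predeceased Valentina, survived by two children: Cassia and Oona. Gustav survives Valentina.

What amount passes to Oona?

Oona receives €41,000.

Yolanda takes one-third of €246,000 = €82,000. The remaining €164,000 passes to the descendants.
The descendants' portion (€164,000) is divided into 2 shares of €82,000: Gustav takes €82,000; Xiomara's €82,000 share passes to Xiomara's issue.
Xiomara's share (€82,000) is divided into 2 shares of €41,000: Cassia and Oona each take €41,000.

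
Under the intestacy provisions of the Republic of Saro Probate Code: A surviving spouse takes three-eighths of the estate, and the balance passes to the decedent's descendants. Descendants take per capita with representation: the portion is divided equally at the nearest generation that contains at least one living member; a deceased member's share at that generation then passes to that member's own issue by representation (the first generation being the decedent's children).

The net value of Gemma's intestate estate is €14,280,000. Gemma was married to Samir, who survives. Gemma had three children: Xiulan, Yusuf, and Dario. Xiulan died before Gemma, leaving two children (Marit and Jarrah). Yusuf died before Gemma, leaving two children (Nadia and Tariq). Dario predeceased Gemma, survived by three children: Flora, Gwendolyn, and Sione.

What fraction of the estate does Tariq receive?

Samir takes three-eighths of €14,280,000 = €5,355,000. The remaining €8,925,000 passes to the descendants.
No child survives, so the initial division is made at the grandchildren's generation.
The descendants' portion (€8,925,000) is divided into 7 shares of €1,275,000: Marit, Jarrah, Nadia, Tariq, Flora, Gwendolyn, and Sione each take €1,275,000.

Tariq receives 5/56 of the estate.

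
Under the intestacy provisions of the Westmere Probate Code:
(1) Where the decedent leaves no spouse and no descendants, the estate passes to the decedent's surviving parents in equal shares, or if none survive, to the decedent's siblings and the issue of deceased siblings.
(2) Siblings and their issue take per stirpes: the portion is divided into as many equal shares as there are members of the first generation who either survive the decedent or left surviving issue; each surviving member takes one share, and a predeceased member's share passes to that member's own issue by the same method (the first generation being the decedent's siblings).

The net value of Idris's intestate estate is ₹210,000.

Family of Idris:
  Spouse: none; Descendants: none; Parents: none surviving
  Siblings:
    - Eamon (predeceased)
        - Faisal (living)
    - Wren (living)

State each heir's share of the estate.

The entire ₹210,000 passes to the siblings and their issue.
That amount (₹210,000) is divided into 2 shares of ₹105,000: Wren takes ₹105,000; Eamon's ₹105,000 share passes to Eamon's issue.
Eamon's share (₹105,000) passes entirely to Faisal.

Faisal: ₹105,000; Wren: ₹105,000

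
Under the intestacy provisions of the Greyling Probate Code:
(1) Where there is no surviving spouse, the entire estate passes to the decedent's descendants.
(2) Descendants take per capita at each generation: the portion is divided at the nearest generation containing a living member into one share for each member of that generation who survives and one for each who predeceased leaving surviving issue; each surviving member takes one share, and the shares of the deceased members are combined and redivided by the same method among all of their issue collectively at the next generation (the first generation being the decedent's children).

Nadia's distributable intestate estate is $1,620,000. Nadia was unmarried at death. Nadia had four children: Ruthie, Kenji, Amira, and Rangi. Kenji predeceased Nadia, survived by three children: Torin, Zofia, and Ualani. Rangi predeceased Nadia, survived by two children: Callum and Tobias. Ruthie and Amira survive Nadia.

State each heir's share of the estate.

The entire $1,620,000 passes to the descendants.
That amount ($1,620,000) is divided at the children's generation into 4 shares of $405,000. Ruthie and Amira each take $405,000. The 2 shares of the deceased (Kenji and Rangi) are combined into a pool of $810,000.
That pool ($810,000) is divided at the grandchildren's generation equally among Torin, Zofia, Ualani, Callum, and Tobias: $162,000 each.

Ruthie: $405,000; Torin: $162,000; Zofia: $162,000; Ualani: $162,000; Amira: $405,000; Callum: $162,000; Tobias: $162,000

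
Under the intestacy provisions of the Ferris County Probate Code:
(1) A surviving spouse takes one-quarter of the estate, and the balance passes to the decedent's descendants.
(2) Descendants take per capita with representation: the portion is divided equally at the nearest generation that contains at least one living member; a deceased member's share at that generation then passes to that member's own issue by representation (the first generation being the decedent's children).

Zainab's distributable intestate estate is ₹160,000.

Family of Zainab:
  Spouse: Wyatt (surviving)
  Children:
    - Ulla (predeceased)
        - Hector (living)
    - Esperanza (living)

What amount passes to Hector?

Wyatt takes one-quarter of ₹160,000 = ₹40,000. The remaining ₹120,000 passes to the descendants.
The descendants' portion (₹120,000) is divided into 2 shares of ₹60,000: Esperanza takes ₹60,000; Ulla's ₹60,000 share passes to Ulla's issue.
Ulla's share (₹60,000) passes entirely to Hector.

Hector receives ₹60,000.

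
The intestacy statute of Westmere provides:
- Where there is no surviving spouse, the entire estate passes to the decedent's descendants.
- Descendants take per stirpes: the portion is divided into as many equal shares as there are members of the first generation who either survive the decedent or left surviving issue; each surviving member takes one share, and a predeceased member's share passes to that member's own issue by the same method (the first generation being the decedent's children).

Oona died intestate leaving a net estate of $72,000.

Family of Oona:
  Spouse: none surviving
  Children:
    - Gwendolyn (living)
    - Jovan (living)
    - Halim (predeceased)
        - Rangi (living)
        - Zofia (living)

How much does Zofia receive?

The entire $72,000 passes to the descendants.
That amount ($72,000) is divided into 3 shares of $24,000: Gwendolyn and Jovan each take $24,000; Halim's $24,000 share passes to Halim's issue.
Halim's share ($24,000) is divided into 2 shares of $12,000: Rangi and Zofia each take $12,000.

Zofia receives $12,000.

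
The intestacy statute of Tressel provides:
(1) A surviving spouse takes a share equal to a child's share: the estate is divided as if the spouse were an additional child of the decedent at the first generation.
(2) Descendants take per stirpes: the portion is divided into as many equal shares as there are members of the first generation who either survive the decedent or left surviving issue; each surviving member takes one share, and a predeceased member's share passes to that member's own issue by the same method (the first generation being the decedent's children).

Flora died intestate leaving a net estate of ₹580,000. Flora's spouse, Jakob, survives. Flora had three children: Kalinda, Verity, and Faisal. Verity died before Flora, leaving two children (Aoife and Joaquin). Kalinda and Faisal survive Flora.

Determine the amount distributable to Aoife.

The spouse counts as an additional share at the children's level, so there are 4 primary shares of ₹145,000. Jakob takes one such share (₹145,000).
The children's combined portion (₹435,000) is divided into 3 shares of ₹145,000: Kalinda and Faisal each take ₹145,000; Verity's ₹145,000 share passes to Verity's issue.
Verity's share (₹145,000) is divided into 2 shares of ₹72,500: Aoife and Joaquin each take ₹72,500.

Aoife receives ₹72,500.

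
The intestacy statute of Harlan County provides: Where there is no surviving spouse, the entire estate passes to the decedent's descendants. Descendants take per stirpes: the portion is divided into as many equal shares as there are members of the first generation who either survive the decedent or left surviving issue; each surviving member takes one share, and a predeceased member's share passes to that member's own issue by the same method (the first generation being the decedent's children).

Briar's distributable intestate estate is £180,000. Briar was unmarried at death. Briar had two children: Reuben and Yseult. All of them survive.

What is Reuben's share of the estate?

The entire £180,000 passes to the descendants.
That amount (£180,000) is divided into 2 shares of £90,000: Reuben and Yseult each take £90,000.

Reuben receives £90,000.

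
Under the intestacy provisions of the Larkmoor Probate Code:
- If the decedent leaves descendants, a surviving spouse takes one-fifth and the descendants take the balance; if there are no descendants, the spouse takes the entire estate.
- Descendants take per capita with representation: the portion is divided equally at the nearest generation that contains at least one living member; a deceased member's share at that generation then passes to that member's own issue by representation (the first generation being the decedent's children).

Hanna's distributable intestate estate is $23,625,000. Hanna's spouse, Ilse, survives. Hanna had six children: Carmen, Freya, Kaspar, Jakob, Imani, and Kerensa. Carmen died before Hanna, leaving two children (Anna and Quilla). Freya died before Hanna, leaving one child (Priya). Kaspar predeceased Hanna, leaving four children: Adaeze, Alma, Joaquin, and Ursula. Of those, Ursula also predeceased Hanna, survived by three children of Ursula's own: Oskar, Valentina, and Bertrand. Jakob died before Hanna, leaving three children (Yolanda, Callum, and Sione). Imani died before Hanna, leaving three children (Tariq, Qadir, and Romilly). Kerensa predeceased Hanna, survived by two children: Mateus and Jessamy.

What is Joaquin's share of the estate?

Joaquin receives $1,260,000.

Ilse takes one-fifth of $23,625,000 = $4,725,000. The remaining $18,900,000 passes to the descendants.
No child survives, so the initial division is made at the grandchildren's generation.
The descendants' portion ($18,900,000) is divided into 15 shares of $1,260,000: Anna, Quilla, Priya, Adaeze, Alma, Joaquin, Yolanda, Callum, Sione, Tariq, Qadir, Romilly, Mateus, and Jessamy each take $1,260,000; Ursula's $1,260,000 share passes to Ursula's issue.
Ursula's share ($1,260,000) is divided into 3 shares of $420,000: Oskar, Valentina, and Bertrand each take $420,000.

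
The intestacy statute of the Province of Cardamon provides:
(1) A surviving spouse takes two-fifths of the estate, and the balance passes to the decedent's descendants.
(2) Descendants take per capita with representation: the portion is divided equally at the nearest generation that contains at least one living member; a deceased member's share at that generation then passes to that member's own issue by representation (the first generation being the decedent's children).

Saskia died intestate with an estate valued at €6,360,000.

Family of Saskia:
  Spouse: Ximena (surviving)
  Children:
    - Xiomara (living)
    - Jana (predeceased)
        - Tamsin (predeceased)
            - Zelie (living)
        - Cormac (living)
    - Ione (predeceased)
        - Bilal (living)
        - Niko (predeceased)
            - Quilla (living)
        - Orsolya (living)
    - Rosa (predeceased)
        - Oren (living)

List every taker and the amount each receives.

Ximena takes two-fifths of €6,360,000 = €2,544,000. The remaining €3,816,000 passes to the descendants.
The descendants' portion (€3,816,000) is divided into 4 shares of €954,000: Xiomara takes €954,000; Jana's €954,000 share passes to Jana's issue; Ione's €954,000 share passes to Ione's issue; Rosa's €954,000 share passes to Rosa's issue.
Jana's share (€954,000) is divided into 2 shares of €477,000: Cormac takes €477,000; Tamsin's €477,000 share passes to Tamsin's issue.
Tamsin's share (€477,000) passes entirely to Zelie.
Ione's share (€954,000) is divided into 3 shares of €318,000: Bilal and Orsolya each take €318,000; Niko's €318,000 share passes to Niko's issue.
Niko's share (€318,000) passes entirely to Quilla.
Rosa's share (€954,000) passes entirely to Oren.

Ximena: €2,544,000; Xiomara: €954,000; Zelie: €477,000; Cormac: €477,000; Bilal: €318,000; Quilla: €318,000; Orsolya: €318,000; Oren: €954,000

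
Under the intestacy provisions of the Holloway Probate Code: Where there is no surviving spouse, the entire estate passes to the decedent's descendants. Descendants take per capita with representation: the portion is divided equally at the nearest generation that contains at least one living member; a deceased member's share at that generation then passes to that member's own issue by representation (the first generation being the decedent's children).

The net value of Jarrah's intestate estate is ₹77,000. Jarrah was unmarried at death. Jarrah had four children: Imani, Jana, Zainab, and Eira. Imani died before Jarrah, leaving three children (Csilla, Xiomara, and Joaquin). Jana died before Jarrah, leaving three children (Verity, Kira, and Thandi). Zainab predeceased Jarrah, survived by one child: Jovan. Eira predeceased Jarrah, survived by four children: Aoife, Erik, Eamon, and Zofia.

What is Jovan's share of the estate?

Jovan receives ₹7,000.

The entire ₹77,000 passes to the descendants.
No child survives, so the initial division is made at the grandchildren's generation.
That amount (₹77,000) is divided into 11 shares of ₹7,000: Csilla, Xiomara, Joaquin, Verity, Kira, Thandi, Jovan, Aoife, Erik, Eamon, and Zofia each take ₹7,000.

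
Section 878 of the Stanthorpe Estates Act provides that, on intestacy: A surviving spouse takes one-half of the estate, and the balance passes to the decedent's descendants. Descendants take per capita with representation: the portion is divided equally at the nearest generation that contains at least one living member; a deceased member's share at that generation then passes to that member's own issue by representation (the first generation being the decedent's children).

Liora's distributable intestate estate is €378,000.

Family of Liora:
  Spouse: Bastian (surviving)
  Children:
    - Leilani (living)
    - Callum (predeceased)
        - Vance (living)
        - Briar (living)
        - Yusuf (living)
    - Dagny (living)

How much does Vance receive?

Vance receives €21,000.

Bastian takes one-half of €378,000 = €189,000. The remaining €189,000 passes to the descendants.
The descendants' portion (€189,000) is divided into 3 shares of €63,000: Leilani and Dagny each take €63,000; Callum's €63,000 share passes to Callum's issue.
Callum's share (€63,000) is divided into 3 shares of €21,000: Vance, Briar, and Yusuf each take €21,000.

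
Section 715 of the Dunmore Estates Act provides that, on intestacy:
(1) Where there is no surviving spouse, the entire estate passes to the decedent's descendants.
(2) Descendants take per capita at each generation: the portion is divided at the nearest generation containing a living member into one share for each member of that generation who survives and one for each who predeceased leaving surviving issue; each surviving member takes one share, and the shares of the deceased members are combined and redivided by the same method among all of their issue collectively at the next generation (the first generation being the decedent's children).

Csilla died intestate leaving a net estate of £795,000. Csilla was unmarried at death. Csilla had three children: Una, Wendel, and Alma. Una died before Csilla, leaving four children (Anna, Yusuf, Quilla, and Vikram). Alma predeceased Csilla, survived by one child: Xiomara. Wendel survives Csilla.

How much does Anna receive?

Anna receives £106,000.

The entire £795,000 passes to the descendants.
That amount (£795,000) is divided at the children's generation into 3 shares of £265,000. Wendel takes £265,000. The 2 shares of the deceased (Una and Alma) are combined into a pool of £530,000.
That pool (£530,000) is divided at the grandchildren's generation equally among Anna, Yusuf, Quilla, Vikram, and Xiomara: £106,000 each.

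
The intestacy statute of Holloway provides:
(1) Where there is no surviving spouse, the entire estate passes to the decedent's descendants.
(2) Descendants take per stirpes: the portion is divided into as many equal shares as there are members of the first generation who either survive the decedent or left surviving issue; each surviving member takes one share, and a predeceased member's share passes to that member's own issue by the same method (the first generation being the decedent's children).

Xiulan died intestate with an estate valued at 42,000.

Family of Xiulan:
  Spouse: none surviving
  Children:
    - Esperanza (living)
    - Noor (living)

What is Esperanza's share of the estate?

Esperanza receives 21,000.

The entire 42,000 passes to the descendants.
That amount (42,000) is divided into 2 shares of 21,000: Esperanza and Noor each take 21,000.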